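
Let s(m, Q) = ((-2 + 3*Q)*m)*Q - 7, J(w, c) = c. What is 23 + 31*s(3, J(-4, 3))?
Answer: 1759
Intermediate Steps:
s(m, Q) = -7 + Q*m*(-2 + 3*Q) (s(m, Q) = (m*(-2 + 3*Q))*Q - 7 = Q*m*(-2 + 3*Q) - 7 = -7 + Q*m*(-2 + 3*Q))
23 + 31*s(3, J(-4, 3)) = 23 + 31*(-7 - 2*3*3 + 3*3*3²) = 23 + 31*(-7 - 18 + 3*3*9) = 23 + 31*(-7 - 18 + 81) = 23 + 31*56 = 23 + 1736 = 1759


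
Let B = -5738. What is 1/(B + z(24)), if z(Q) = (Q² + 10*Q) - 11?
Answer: -1/4933 ≈ -0.00020272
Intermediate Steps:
z(Q) = -11 + Q² + 10*Q
1/(B + z(24)) = 1/(-5738 + (-11 + 24² + 10*24)) = 1/(-5738 + (-11 + 576 + 240)) = 1/(-5738 + 805) = 1/(-4933) = -1/4933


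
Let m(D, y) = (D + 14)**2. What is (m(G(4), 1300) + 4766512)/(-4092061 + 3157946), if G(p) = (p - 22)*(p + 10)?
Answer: -371012/71855 ≈ -5.1633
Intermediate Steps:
G(p) = (-22 + p)*(10 + p)
m(D, y) = (14 + D)**2
(m(G(4), 1300) + 4766512)/(-4092061 + 3157946) = ((14 + (-220 + 4**2 - 12*4))**2 + 4766512)/(-4092061 + 3157946) = ((14 + (-220 + 16 - 48))**2 + 4766512)/(-934115) = ((14 - 252)**2 + 4766512)*(-1/934115) = ((-238)**2 + 4766512)*(-1/934115) = (56644 + 4766512)*(-1/934115) = 4823156*(-1/934115) = -371012/71855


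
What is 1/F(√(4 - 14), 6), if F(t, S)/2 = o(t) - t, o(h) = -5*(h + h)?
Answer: I*√10/220 ≈ 0.014374*I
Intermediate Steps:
o(h) = -10*h
F(t, S) = -22*t (F(t, S) = 2*(-10*t - t) = 2*(-11*t) = -22*t)
1/F(√(4 - 14), 6) = 1/(-22*√(4 - 14)) = 1/(-22*I*√10) = I*√10/220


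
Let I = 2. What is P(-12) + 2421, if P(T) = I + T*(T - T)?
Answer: 2423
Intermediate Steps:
P(T) = 2 (P(T) = 2 + T*(T - T) = 2 + T*0 = 2 + 0 = 2)
P(-12) + 2421 = 2 + 2421 = 2423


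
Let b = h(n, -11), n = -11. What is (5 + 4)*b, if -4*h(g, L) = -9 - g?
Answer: -9/2 ≈ -4.5000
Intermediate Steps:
h(g, L) = 9/4 + g/4 (h(g, L) = -(-9 - g)/4 = 9/4 + g/4)
b = -½ (b = 9/4 + (¼)*(-11) = 9/4 - 11/4 = -½ ≈ -0.50000)
(5 + 4)*b = (5 + 4)*(-½) = 9*(-½) = -9/2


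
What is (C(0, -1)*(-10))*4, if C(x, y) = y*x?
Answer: 0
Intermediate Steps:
C(x, y) = x*y
(C(0, -1)*(-10))*4 = ((0*(-1))*(-10))*4 = (0*(-10))*4 = 0*4 = 0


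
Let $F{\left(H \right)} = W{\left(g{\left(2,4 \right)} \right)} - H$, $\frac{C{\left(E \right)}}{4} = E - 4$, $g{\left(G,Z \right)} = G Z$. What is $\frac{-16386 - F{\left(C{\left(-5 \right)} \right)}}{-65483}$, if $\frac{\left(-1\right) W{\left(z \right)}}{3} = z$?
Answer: $\frac{16398}{65483} \approx 0.25042$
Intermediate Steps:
$C{\left(E \right)} = -16 + 4 E$ ($C{\left(E \right)} = 4 \left(E - 4\right) = 4 \left(-4 + E\right) = -16 + 4 E$)
$W{\left(z \right)} = - 3 z$
$F{\left(H \right)} = -24 - H$ ($F{\left(H \right)} = - 3 \cdot 2 \cdot 4 - H = \left(-3\right) 8 - H = -24 - H$)
$\frac{-16386 - F{\left(C{\left(-5 \right)} \right)}}{-65483} = \frac{-16386 - \left(-24 - \left(-16 + 4 \left(-5\right)\right)\right)}{-65483} = \left(-16386 - \left(-24 - \left(-16 - 20\right)\right)\right) \left(- \frac{1}{65483}\right) = \left(-16386 - \left(-24 - -36\right)\right) \left(- \frac{1}{65483}\right) = \left(-16386 - \left(-24 + 36\right)\right) \left(- \frac{1}{65483}\right) = \left(-16386 - 12\right) \left(- \frac{1}{65483}\right) = \left(-16398\right) \left(- \frac{1}{65483}\right) = \frac{16398}{65483}$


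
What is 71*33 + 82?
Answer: 2425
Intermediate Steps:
71*33 + 82 = 2343 + 82 = 2425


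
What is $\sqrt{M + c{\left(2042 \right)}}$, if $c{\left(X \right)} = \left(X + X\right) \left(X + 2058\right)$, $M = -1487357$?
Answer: $3 \sqrt{1695227} \approx 3906.0$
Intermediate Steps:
$c{\left(X \right)} = 2 X \left(2058 + X\right)$
$\sqrt{M + c{\left(2042 \right)}} = \sqrt{-1487357 + 2 \cdot 2042 \left(2058 + 2042\right)} = \sqrt{-1487357 + 2 \cdot 2042 \cdot 4100} = \sqrt{-1487357 + 16744400} = \sqrt{15257043} = 3 \sqrt{1695227}$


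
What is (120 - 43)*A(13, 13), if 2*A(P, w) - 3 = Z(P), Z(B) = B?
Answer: 616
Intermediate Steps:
A(P, w) = 3/2 + P/2
(120 - 43)*A(13, 13) = (120 - 43)*(3/2 + (1/2)*13) = 77*(3/2 + 13/2) = 77*8 = 616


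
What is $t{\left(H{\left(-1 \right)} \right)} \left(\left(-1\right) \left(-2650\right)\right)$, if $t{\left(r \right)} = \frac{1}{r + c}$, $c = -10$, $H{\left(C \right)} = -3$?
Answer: $- \frac{2650}{13} \approx -203.85$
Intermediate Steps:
$t{\left(r \right)} = \frac{1}{-10 + r}$ ($t{\left(r \right)} = \frac{1}{r - 10} = \frac{1}{-10 + r}$)
$t{\left(H{\left(-1 \right)} \right)} \left(\left(-1\right) \left(-2650\right)\right) = \frac{\left(-1\right) \left(-2650\right)}{-10 - 3} = \frac{1}{-13} \cdot 2650 = \left(- \frac{1}{13}\right) 2650 = - \frac{2650}{13}$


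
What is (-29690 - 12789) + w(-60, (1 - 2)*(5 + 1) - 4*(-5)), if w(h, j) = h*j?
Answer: -43319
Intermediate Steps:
(-29690 - 12789) + w(-60, (1 - 2)*(5 + 1) - 4*(-5)) = (-29690 - 12789) - 60*((1 - 2)*(5 + 1) - 4*(-5)) = -42479 - 60*(-1*6 + 20) = -42479 - 60*(-6 + 20) = -42479 - 60*14 = -42479 - 840 = -43319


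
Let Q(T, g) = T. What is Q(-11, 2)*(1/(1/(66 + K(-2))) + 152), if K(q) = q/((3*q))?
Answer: -7205/3 ≈ -2401.7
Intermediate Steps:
K(q) = 1/3 (K(q) = q*(1/(3*q)) = 1/3)
Q(-11, 2)*(1/(1/(66 + K(-2))) + 152) = -11*(1/(1/(66 + 1/3)) + 152) = -11*(1/(1/(199/3)) + 152) = -11*(1/(3/199) + 152) = -11*(199/3 + 152) = -11*655/3 = -7205/3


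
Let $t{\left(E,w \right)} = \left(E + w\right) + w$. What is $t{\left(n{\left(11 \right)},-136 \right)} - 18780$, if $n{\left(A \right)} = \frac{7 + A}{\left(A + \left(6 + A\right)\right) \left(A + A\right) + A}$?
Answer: $- \frac{3981862}{209} \approx -19052.0$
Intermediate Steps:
$n{\left(A \right)} = \frac{7 + A}{A + 2 A \left(6 + 2 A\right)}$ ($n{\left(A \right)} = \frac{7 + A}{\left(6 + 2 A\right) 2 A + A} = \frac{7 + A}{2 A \left(6 + 2 A\right) + A} = \frac{7 + A}{A + 2 A \left(6 + 2 A\right)}$)
$t{\left(E,w \right)} = E + 2 w$
$t{\left(n{\left(11 \right)},-136 \right)} - 18780 = \left(\frac{7 + 11}{11 \left(13 + 4 \cdot 11\right)} + 2 \left(-136\right)\right) - 18780 = \left(\frac{1}{11} \frac{1}{13 + 44} \cdot 18 - 272\right) - 18780 = \left(\frac{1}{11} \cdot \frac{1}{57} \cdot 18 - 272\right) - 18780 = \left(\frac{6}{209} - 272\right) - 18780 = - \frac{56842}{209} - 18780 = - \frac{3981862}{209}$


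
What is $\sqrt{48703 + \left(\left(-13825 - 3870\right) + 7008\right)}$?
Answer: $24 \sqrt{66} \approx 194.98$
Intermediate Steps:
$\sqrt{48703 + \left(\left(-13825 - 3870\right) + 7008\right)} = \sqrt{48703 + \left(-17695 + 7008\right)} = \sqrt{48703 - 10687} = \sqrt{38016} = 24 \sqrt{66}$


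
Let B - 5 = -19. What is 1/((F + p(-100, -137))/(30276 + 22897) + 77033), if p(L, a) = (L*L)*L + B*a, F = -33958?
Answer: 53173/4095043669 ≈ 1.2985e-5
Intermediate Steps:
B = -14 (B = 5 - 19 = -14)
p(L, a) = L³ - 14*a (p(L, a) = (L*L)*L - 14*a = L²*L - 14*a = L³ - 14*a)
1/((F + p(-100, -137))/(30276 + 22897) + 77033) = 1/((-33958 + ((-100)³ - 14*(-137)))/(30276 + 22897) + 77033) = 1/((-33958 + (-1000000 + 1918))/53173 + 77033) = 1/((-33958 - 998082)*(1/53173) + 77033) = 1/(-1032040*1/53173 + 77033) = 1/(-1032040/53173 + 77033) = 1/(4095043669/53173) = 53173/4095043669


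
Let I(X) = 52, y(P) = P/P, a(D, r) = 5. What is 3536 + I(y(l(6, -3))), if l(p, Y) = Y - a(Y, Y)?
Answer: 3588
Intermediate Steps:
l(p, Y) = -5 + Y (l(p, Y) = Y - 1*5 = Y - 5 = -5 + Y)
y(P) = 1
3536 + I(y(l(6, -3))) = 3536 + 52 = 3588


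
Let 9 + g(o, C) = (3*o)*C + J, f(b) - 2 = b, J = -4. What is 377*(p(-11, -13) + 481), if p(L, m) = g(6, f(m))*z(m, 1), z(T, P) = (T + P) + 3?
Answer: 897260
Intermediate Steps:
f(b) = 2 + b
z(T, P) = 3 + P + T (z(T, P) = (P + T) + 3 = 3 + P + T)
g(o, C) = -13 + 3*C*o (g(o, C) = -9 + ((3*o)*C - 4) = -9 + (3*C*o - 4) = -9 + (-4 + 3*C*o) = -13 + 3*C*o)
p(L, m) = (4 + m)*(23 + 18*m) (p(L, m) = (-13 + 3*(2 + m)*6)*(3 + 1 + m) = (-13 + (36 + 18*m))*(4 + m) = (23 + 18*m)*(4 + m) = (4 + m)*(23 + 18*m))
377*(p(-11, -13) + 481) = 377*((4 - 13)*(23 + 18*(-13)) + 481) = 377*(-9*(23 - 234) + 481) = 377*(-9*(-211) + 481) = 377*(1899 + 481) = 377*2380 = 897260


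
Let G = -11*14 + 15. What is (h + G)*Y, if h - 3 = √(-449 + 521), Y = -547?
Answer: 74392 - 3282*√2 ≈ 69751.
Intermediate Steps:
G = -139 (G = -154 + 15 = -139)
h = 3 + 6*√2 (h = 3 + √(-449 + 521) = 3 + √72 = 3 + 6*√2 ≈ 11.485)
(h + G)*Y = ((3 + 6*√2) - 139)*(-547) = (-136 + 6*√2)*(-547) = 74392 - 3282*√2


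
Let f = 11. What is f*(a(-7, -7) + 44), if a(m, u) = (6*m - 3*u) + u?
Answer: 176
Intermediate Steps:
a(m, u) = -2*u + 6*m (a(m, u) = (-3*u + 6*m) + u = -2*u + 6*m)
f*(a(-7, -7) + 44) = 11*((-2*(-7) + 6*(-7)) + 44) = 11*((14 - 42) + 44) = 11*(-28 + 44) = 11*16 = 176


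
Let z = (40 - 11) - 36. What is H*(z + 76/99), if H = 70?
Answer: -43190/99 ≈ -436.26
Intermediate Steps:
z = -7 (z = 29 - 36 = -7)
H*(z + 76/99) = 70*(-7 + 76/99) = 70*(-617/99) = -43190/99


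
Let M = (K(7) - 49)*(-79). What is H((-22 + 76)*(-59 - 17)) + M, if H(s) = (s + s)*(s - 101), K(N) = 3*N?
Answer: 34516852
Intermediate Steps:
M = 2212 (M = (3*7 - 49)*(-79) = (21 - 49)*(-79) = -28*(-79) = 2212)
H(s) = 2*s*(-101 + s) (H(s) = (2*s)*(-101 + s) = 2*s*(-101 + s))
H((-22 + 76)*(-59 - 17)) + M = 2*((-22 + 76)*(-59 - 17))*(-101 + (-22 + 76)*(-59 - 17)) + 2212 = 2*(54*(-76))*(-101 + 54*(-76)) + 2212 = 2*(-4104)*(-101 - 4104) + 2212 = 2*(-4104)*(-4205) + 2212 = 34514640 + 2212 = 34516852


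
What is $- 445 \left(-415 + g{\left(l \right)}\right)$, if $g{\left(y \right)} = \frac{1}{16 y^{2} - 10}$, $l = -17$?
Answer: $\frac{852090005}{4614} \approx 1.8468 \cdot 10^{5}$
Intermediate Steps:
$g{\left(y \right)} = \frac{1}{-10 + 16 y^{2}}$
$- 445 \left(-415 + g{\left(l \right)}\right) = - 445 \left(-415 + \frac{1}{2 \left(-5 + 8 \left(-17\right)^{2}\right)}\right) = - 445 \left(-415 + \frac{1}{2 \left(-5 + 8 \cdot 289\right)}\right) = - 445 \left(-415 + \frac{1}{2 \left(-5 + 2312\right)}\right) = - 445 \left(-415 + \frac{1}{2 \cdot 2307}\right) = - 445 \left(-415 + \frac{1}{2} \cdot \frac{1}{2307}\right) = - 445 \left(-415 + \frac{1}{4614}\right) = \left(-445\right) \left(- \frac{1914809}{4614}\right) = \frac{852090005}{4614}$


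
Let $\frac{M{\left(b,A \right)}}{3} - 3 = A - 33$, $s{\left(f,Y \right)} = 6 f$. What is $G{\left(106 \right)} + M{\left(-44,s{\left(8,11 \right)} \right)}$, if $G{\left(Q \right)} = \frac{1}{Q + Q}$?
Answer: $\frac{11449}{212} \approx 54.005$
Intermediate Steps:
$G{\left(Q \right)} = \frac{1}{2 Q}$
$M{\left(b,A \right)} = -90 + 3 A$ ($M{\left(b,A \right)} = 9 + 3 \left(A - 33\right) = 9 + 3 \left(-33 + A\right) = 9 + \left(-99 + 3 A\right) = -90 + 3 A$)
$G{\left(106 \right)} + M{\left(-44,s{\left(8,11 \right)} \right)} = \frac{1}{2 \cdot 106} - \left(90 - 3 \cdot 6 \cdot 8\right) = \frac{1}{2} \cdot \frac{1}{106} + \left(-90 + 3 \cdot 48\right) = \frac{1}{212} + \left(-90 + 144\right) = \frac{1}{212} + 54 = \frac{11449}{212}$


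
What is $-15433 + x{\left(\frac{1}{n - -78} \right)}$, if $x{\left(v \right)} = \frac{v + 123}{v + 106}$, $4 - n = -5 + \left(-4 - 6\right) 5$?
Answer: $- \frac{224116607}{14523} \approx -15432.0$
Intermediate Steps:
$n = 59$ ($n = 4 - \left(-5 + \left(-4 - 6\right) 5\right) = 4 - \left(-5 - 50\right) = 4 - -55 = 4 + 55 = 59$)
$x{\left(v \right)} = \frac{123 + v}{106 + v}$
$-15433 + x{\left(\frac{1}{n - -78} \right)} = -15433 + \frac{123 + \frac{1}{59 - -78}}{106 + \frac{1}{59 - -78}} = -15433 + \frac{123 + \frac{1}{59 + 78}}{106 + \frac{1}{59 + 78}} = -15433 + \frac{123 + \frac{1}{137}}{106 + \frac{1}{137}} = -15433 + \frac{1}{\frac{14523}{137}} \cdot \frac{16852}{137} = -15433 + \frac{137}{14523} \cdot \frac{16852}{137} = -15433 + \frac{16852}{14523} = - \frac{224116607}{14523}$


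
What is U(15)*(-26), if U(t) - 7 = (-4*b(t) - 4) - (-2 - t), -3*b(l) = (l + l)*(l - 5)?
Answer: -10920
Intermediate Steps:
b(l) = -2*l*(-5 + l)/3 (b(l) = -(l + l)*(l - 5)/3 = -2*l*(-5 + l)/3)
U(t) = 5 + t - 8*t*(5 - t)/3 (U(t) = 7 + ((-8*t*(5 - t)/3 - 4) - (-2 - t)) = 7 + ((-8*t*(5 - t)/3 - 4) + (2 + t)) = 7 + ((-4 - 8*t*(5 - t)/3) + (2 + t)) = 7 + (-2 + t - 8*t*(5 - t)/3) = 5 + t - 8*t*(5 - t)/3)
U(15)*(-26) = (5 - 37/3*15 + (8/3)*15²)*(-26) = (5 - 185 + (8/3)*225)*(-26) = (5 - 185 + 600)*(-26) = 420*(-26) = -10920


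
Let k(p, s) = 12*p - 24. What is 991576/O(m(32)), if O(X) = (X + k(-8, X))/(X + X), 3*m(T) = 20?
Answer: -116656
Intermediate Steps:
k(p, s) = -24 + 12*p
m(T) = 20/3 (m(T) = (1/3)*20 = 20/3)
O(X) = (-120 + X)/(2*X) (O(X) = (X + (-24 + 12*(-8)))/(X + X) = (X + (-24 - 96))/((2*X)) = (X - 120)*(1/(2*X)) = (-120 + X)*(1/(2*X)) = (-120 + X)/(2*X))
991576/O(m(32)) = 991576/(((-120 + 20/3)/(2*(20/3)))) = 991576/(((1/2)*(3/20)*(-340/3))) = 991576/(-17/2) = 991576*(-2/17) = -116656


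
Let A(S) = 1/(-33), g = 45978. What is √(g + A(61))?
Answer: √50070009/33 ≈ 214.42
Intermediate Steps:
A(S) = -1/33
√(g + A(61)) = √(45978 - 1/33) = √(1517273/33) = √50070009/33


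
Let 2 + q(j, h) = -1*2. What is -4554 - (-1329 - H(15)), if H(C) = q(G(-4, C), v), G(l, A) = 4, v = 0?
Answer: -3229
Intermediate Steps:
q(j, h) = -4 (q(j, h) = -2 - 1*2 = -2 - 2 = -4)
H(C) = -4
-4554 - (-1329 - H(15)) = -4554 - (-1329 - 1*(-4)) = -4554 - (-1329 + 4) = -4554 - 1*(-1325) = -4554 + 1325 = -3229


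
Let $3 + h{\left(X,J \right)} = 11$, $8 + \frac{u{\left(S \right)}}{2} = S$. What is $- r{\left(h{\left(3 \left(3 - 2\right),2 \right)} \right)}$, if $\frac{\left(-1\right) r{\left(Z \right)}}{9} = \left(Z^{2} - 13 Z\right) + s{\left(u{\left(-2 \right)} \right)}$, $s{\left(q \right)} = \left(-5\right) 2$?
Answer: $-450$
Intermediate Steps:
$u{\left(S \right)} = -16 + 2 S$
$s{\left(q \right)} = -10$
$h{\left(X,J \right)} = 8$ ($h{\left(X,J \right)} = -3 + 11 = 8$)
$r{\left(Z \right)} = 90 - 9 Z^{2} + 117 Z$ ($r{\left(Z \right)} = - 9 \left(\left(Z^{2} - 13 Z\right) - 10\right) = - 9 \left(-10 + Z^{2} - 13 Z\right) = 90 - 9 Z^{2} + 117 Z$)
$- r{\left(h{\left(3 \left(3 - 2\right),2 \right)} \right)} = - (90 - 9 \cdot 8^{2} + 117 \cdot 8) = - (90 - 576 + 936) = \left(-1\right) 450 = -450$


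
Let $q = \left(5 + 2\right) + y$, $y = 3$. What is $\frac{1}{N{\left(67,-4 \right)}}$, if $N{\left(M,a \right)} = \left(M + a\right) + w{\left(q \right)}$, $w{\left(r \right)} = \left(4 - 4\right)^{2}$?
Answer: $\frac{1}{63} \approx 0.015873$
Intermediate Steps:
$q = 10$ ($q = \left(5 + 2\right) + 3 = 7 + 3 = 10$)
$w{\left(r \right)} = 0$ ($w{\left(r \right)} = 0^{2} = 0$)
$N{\left(M,a \right)} = M + a$ ($N{\left(M,a \right)} = \left(M + a\right) + 0 = M + a$)
$\frac{1}{N{\left(67,-4 \right)}} = \frac{1}{67 - 4} = \frac{1}{63}$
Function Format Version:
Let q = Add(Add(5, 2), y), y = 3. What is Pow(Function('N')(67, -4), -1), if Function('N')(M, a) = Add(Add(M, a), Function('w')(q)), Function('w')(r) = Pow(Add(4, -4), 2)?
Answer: Rational(1, 63) ≈ 0.015873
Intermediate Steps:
q = 10 (q = Add(Add(5, 2), 3) = Add(7, 3) = 10)
Function('w')(r) = 0 (Function('w')(r) = Pow(0, 2) = 0)
Function('N')(M, a) = Add(M, a) (Function('N')(M, a) = Add(Add(M, a), 0) = Add(M, a))
Pow(Function('N')(67, -4), -1) = Pow(Add(67, -4), -1) = Pow(63, -1) = Rational(1, 63)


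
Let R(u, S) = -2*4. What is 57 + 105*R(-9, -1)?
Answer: -783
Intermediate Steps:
R(u, S) = -8
57 + 105*R(-9, -1) = 57 + 105*(-8) = 57 - 840 = -783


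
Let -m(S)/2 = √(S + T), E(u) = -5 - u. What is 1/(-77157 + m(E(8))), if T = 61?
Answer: -25719/1984400819 + 8*√3/5953202457 ≈ -1.2958e-5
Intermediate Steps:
m(S) = -2*√(61 + S) (m(S) = -2*√(S + 61) = -2*√(61 + S))
1/(-77157 + m(E(8))) = 1/(-77157 - 2*√(61 + (-5 - 1*8))) = 1/(-77157 - 2*√(61 + (-5 - 8))) = 1/(-77157 - 2*√(61 - 13)) = 1/(-77157 - 8*√3)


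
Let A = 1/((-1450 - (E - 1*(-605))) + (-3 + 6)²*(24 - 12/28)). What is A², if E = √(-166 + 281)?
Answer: 1630873223/5538082538210645 - 353976*√115/1107616507642129 ≈ 2.9106e-7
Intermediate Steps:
E = √115 ≈ 10.724
A = 1/(-12900/7 - √115) (A = 1/((-1450 - (√115 - 1*(-605))) + (-3 + 6)²*(24 - 12/28)) = 1/((-1450 - (√115 + 605)) + 3²*(24 - 12*1/28)) = 1/((-1450 - (605 + √115)) + 9*(24 - 3/7)) = 1/((-1450 + (-605 - √115)) + 9*(165/7)) = 1/((-2055 - √115) + 1485/7) = 1/(-12900/7 - √115) ≈ -0.00053950)
A² = (-18060/33280873 + 49*√115/166404365)²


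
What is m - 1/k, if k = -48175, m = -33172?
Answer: -1598061099/48175 ≈ -33172.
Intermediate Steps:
m - 1/k = -33172 - 1/(-48175) = -33172 - 1*(-1/48175) = -33172 + 1/48175 = -1598061099/48175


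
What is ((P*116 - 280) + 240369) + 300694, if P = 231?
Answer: 567579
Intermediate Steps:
((P*116 - 280) + 240369) + 300694 = ((231*116 - 280) + 240369) + 300694 = ((26796 - 280) + 240369) + 300694 = (26516 + 240369) + 300694 = 266885 + 300694 = 567579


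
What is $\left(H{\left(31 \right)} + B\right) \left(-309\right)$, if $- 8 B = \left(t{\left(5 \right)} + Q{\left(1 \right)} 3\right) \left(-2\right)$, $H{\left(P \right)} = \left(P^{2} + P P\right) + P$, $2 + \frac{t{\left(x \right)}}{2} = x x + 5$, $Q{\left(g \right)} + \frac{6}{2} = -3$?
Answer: $- \frac{1212825}{2} \approx -6.0641 \cdot 10^{5}$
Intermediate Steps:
$Q{\left(g \right)} = -6$ ($Q{\left(g \right)} = -3 - 3 = -6$)
$t{\left(x \right)} = 6 + 2 x^{2}$ ($t{\left(x \right)} = -4 + 2 \left(x x + 5\right) = -4 + 2 \left(x^{2} + 5\right) = -4 + 2 \left(5 + x^{2}\right) = -4 + \left(10 + 2 x^{2}\right) = 6 + 2 x^{2}$)
$H{\left(P \right)} = P + 2 P^{2}$ ($H{\left(P \right)} = \left(P^{2} + P^{2}\right) + P = 2 P^{2} + P = P + 2 P^{2}$)
$B = \frac{19}{2}$ ($B = - \frac{\left(\left(6 + 2 \cdot 5^{2}\right) - 18\right) \left(-2\right)}{8} = - \frac{\left(\left(6 + 2 \cdot 25\right) - 18\right) \left(-2\right)}{8} = - \frac{\left(\left(6 + 50\right) - 18\right) \left(-2\right)}{8} = - \frac{\left(56 - 18\right) \left(-2\right)}{8} = - \frac{38 \left(-2\right)}{8} = \left(- \frac{1}{8}\right) \left(-76\right) = \frac{19}{2} \approx 9.5$)
$\left(H{\left(31 \right)} + B\right) \left(-309\right) = \left(31 \left(1 + 2 \cdot 31\right) + \frac{19}{2}\right) \left(-309\right) = \left(31 \left(1 + 62\right) + \frac{19}{2}\right) \left(-309\right) = \left(31 \cdot 63 + \frac{19}{2}\right) \left(-309\right) = \left(1953 + \frac{19}{2}\right) \left(-309\right) = \frac{3925}{2} \left(-309\right) = - \frac{1212825}{2}$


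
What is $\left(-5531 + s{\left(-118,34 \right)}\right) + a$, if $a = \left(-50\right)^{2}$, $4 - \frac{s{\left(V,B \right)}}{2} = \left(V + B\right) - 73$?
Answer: $-2709$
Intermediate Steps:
$s{\left(V,B \right)} = 154 - 2 B - 2 V$ ($s{\left(V,B \right)} = 8 - 2 \left(\left(V + B\right) - 73\right) = 8 - 2 \left(\left(B + V\right) - 73\right) = 8 - 2 \left(-73 + B + V\right) = 8 - \left(-146 + 2 B + 2 V\right) = 154 - 2 B - 2 V$)
$a = 2500$
$\left(-5531 + s{\left(-118,34 \right)}\right) + a = \left(-5531 - -322\right) + 2500 = \left(-5531 + \left(154 - 68 + 236\right)\right) + 2500 = \left(-5531 + 322\right) + 2500 = -5209 + 2500 = -2709$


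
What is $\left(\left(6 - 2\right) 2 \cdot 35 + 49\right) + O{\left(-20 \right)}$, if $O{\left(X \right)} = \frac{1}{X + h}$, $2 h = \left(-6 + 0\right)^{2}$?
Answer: $\frac{657}{2} \approx 328.5$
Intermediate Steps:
$h = 18$ ($h = \frac{\left(-6 + 0\right)^{2}}{2} = \frac{\left(-6\right)^{2}}{2} = \frac{1}{2} \cdot 36 = 18$)
$O{\left(X \right)} = \frac{1}{18 + X}$ ($O{\left(X \right)} = \frac{1}{X + 18} = \frac{1}{18 + X}$)
$\left(\left(6 - 2\right) 2 \cdot 35 + 49\right) + O{\left(-20 \right)} = \left(\left(6 - 2\right) 2 \cdot 35 + 49\right) + \frac{1}{18 - 20} = \left(4 \cdot 2 \cdot 35 + 49\right) + \frac{1}{-2} = \left(8 \cdot 35 + 49\right) - \frac{1}{2} = \left(280 + 49\right) - \frac{1}{2} = 329 - \frac{1}{2} = \frac{657}{2}$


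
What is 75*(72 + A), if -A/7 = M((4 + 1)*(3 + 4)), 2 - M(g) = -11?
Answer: -1425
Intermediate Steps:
M(g) = 13 (M(g) = 2 - 1*(-11) = 2 + 11 = 13)
A = -91 (A = -7*13 = -91)
75*(72 + A) = 75*(72 - 91) = 75*(-19) = -1425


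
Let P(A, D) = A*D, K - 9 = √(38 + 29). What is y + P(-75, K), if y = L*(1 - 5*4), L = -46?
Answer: 199 - 75*√67 ≈ -414.90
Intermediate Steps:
K = 9 + √67 (K = 9 + √(38 + 29) = 9 + √67 ≈ 17.185)
y = 874 (y = -46*(1 - 5*4) = -46*(1 - 20) = -46*(-19) = 874)
y + P(-75, K) = 874 - 75*(9 + √67) = 874 + (-675 - 75*√67) = 199 - 75*√67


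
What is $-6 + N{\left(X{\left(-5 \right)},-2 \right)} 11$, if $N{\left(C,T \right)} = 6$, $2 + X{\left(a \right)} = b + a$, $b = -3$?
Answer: $60$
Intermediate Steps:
$X{\left(a \right)} = -5 + a$ ($X{\left(a \right)} = -2 + \left(-3 + a\right) = -5 + a$)
$-6 + N{\left(X{\left(-5 \right)},-2 \right)} 11 = -6 + 6 \cdot 11 = -6 + 66 = 60$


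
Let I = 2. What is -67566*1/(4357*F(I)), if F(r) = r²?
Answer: -33783/8714 ≈ -3.8769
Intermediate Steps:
-67566*1/(4357*F(I)) = -67566/(2²*4357) = -67566/(4*4357) = -67566/17428 = -67566*1/17428 = -33783/8714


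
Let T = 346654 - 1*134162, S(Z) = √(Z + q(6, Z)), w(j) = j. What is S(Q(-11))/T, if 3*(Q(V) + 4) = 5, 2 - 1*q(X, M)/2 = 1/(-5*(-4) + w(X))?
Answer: √2418/8287188 ≈ 5.9336e-6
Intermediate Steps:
q(X, M) = 4 - 2/(20 + X) (q(X, M) = 4 - 2/(-5*(-4) + X) = 4 - 2/(20 + X))
Q(V) = -7/3 (Q(V) = -4 + (⅓)*5 = -4 + 5/3 = -7/3)
S(Z) = √(51/13 + Z) (S(Z) = √(Z + 2*(39 + 2*6)/(20 + 6)) = √(Z + 2*(39 + 12)/26) = √(Z + 2*(1/26)*51) = √(Z + 51/13) = √(51/13 + Z))
T = 212492 (T = 346654 - 134162 = 212492)
S(Q(-11))/T = (√(663 + 169*(-7/3))/13)/212492 = (√(663 - 1183/3)/13)*(1/212492) = (√(806/3)/13)*(1/212492) = ((√2418/3)/13)*(1/212492) = (√2418/39)*(1/212492) = √2418/8287188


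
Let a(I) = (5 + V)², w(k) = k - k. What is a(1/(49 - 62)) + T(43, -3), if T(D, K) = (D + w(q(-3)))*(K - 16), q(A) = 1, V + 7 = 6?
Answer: -801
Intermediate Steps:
V = -1 (V = -7 + 6 = -1)
w(k) = 0
a(I) = 16 (a(I) = (5 - 1)² = 4² = 16)
T(D, K) = D*(-16 + K) (T(D, K) = (D + 0)*(K - 16) = D*(-16 + K))
a(1/(49 - 62)) + T(43, -3) = 16 + 43*(-16 - 3) = 16 + 43*(-19) = 16 - 817 = -801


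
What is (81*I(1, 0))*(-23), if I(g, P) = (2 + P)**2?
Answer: -7452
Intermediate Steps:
(81*I(1, 0))*(-23) = (81*(2 + 0)**2)*(-23) = (81*2**2)*(-23) = (81*4)*(-23) = 324*(-23) = -7452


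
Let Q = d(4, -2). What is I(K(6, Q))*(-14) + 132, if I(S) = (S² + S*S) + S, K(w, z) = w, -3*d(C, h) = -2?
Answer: -960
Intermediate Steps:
d(C, h) = ⅔ (d(C, h) = -⅓*(-2) = ⅔)
Q = ⅔ ≈ 0.66667
I(S) = S + 2*S² (I(S) = (S² + S²) + S = 2*S² + S = S + 2*S²)
I(K(6, Q))*(-14) + 132 = (6*(1 + 2*6))*(-14) + 132 = (6*(1 + 12))*(-14) + 132 = (6*13)*(-14) + 132 = 78*(-14) + 132 = -1092 + 132 = -960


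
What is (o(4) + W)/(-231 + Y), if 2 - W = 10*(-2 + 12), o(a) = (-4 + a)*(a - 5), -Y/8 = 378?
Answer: 14/465 ≈ 0.030108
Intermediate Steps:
Y = -3024 (Y = -8*378 = -3024)
o(a) = (-5 + a)*(-4 + a) (o(a) = (-4 + a)*(-5 + a) = (-5 + a)*(-4 + a))
W = -98 (W = 2 - 10*(-2 + 12) = 2 - 10*10 = 2 - 1*100 = 2 - 100 = -98)
(o(4) + W)/(-231 + Y) = ((20 + 4² - 9*4) - 98)/(-231 - 3024) = ((20 + 16 - 36) - 98)/(-3255) = (0 - 98)*(-1/3255) = -98*(-1/3255) = 14/465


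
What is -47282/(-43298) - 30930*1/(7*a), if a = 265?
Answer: -125149903/8031779 ≈ -15.582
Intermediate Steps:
-47282/(-43298) - 30930*1/(7*a) = -47282/(-43298) - 30930/(7*265) = -47282*(-1/43298) - 30930/1855 = 23641/21649 - 30930*1/1855 = 23641/21649 - 6186/371 = -125149903/8031779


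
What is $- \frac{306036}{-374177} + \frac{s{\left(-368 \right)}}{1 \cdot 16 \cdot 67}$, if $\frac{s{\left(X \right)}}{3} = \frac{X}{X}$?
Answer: $\frac{329193123}{401117744} \approx 0.82069$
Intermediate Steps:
$s{\left(X \right)} = 3$ ($s{\left(X \right)} = 3 \frac{X}{X} = 3 \cdot 1 = 3$)
$- \frac{306036}{-374177} + \frac{s{\left(-368 \right)}}{1 \cdot 16 \cdot 67} = - \frac{306036}{-374177} + \frac{3}{1 \cdot 16 \cdot 67} = \left(-306036\right) \left(- \frac{1}{374177}\right) + \frac{3}{16 \cdot 67} = \frac{306036}{374177} + \frac{3}{1072} = \frac{329193123}{401117744}$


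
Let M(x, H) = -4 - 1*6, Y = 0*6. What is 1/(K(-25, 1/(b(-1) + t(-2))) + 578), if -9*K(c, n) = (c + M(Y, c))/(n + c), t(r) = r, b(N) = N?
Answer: 228/131749 ≈ 0.0017306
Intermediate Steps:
Y = 0
M(x, H) = -10 (M(x, H) = -4 - 6 = -10)
K(c, n) = -(-10 + c)/(9*(c + n)) (K(c, n) = -(c - 10)/(9*(n + c)) = -(-10 + c)/(9*(c + n)))
1/(K(-25, 1/(b(-1) + t(-2))) + 578) = 1/((10 - 1*(-25))/(9*(-25 + 1/(-1 - 2))) + 578) = 1/((10 + 25)/(9*(-25 + 1/(-3))) + 578) = 1/((⅑)*35/(-25 - ⅓) + 578) = 1/((⅑)*35/(-76/3) + 578) = 1/((⅑)*(-3/76)*35 + 578) = 1/(-35/228 + 578) = 1/(131749/228) = 228/131749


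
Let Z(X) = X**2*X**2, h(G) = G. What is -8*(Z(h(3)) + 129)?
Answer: -1680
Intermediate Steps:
Z(X) = X**4
-8*(Z(h(3)) + 129) = -8*(3**4 + 129) = -8*(81 + 129) = -8*210 = -1680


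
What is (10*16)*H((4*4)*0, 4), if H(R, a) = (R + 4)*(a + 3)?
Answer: 4480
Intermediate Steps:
H(R, a) = (3 + a)*(4 + R) (H(R, a) = (4 + R)*(3 + a) = (3 + a)*(4 + R))
(10*16)*H((4*4)*0, 4) = (10*16)*(12 + 3*((4*4)*0) + 4*4 + ((4*4)*0)*4) = 160*(12 + 3*(16*0) + 16 + (16*0)*4) = 160*(12 + 3*0 + 16 + 0*4) = 160*(12 + 0 + 16 + 0) = 160*28 = 4480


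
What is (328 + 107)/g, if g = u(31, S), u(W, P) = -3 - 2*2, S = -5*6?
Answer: -435/7 ≈ -62.143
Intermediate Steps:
S = -30
u(W, P) = -7 (u(W, P) = -3 - 4 = -7)
g = -7
(328 + 107)/g = (328 + 107)/(-7) = 435*(-1/7) = -435/7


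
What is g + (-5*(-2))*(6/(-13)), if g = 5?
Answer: 5/13 ≈ 0.38462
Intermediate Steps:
g + (-5*(-2))*(6/(-13)) = 5 + (-5*(-2))*(6/(-13)) = 5 + 10*(6*(-1/13)) = 5 + 10*(-6/13) = 5 - 60/13 = 5/13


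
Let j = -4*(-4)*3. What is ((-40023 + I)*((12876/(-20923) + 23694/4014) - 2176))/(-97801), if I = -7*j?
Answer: -37160268973867/41483885639 ≈ -895.78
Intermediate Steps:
j = 48 (j = 16*3 = 48)
I = -336 (I = -7*48 = -336)
((-40023 + I)*((12876/(-20923) + 23694/4014) - 2176))/(-97801) = ((-40023 - 336)*((12876/(-20923) + 23694/4014) - 2176))/(-97801) = -40359*((12876*(-1/20923) + 23694*(1/4014)) - 2176)*(-1/97801) = -40359*((-12876/20923 + 3949/669) - 2176)*(-1/97801) = -40359*(74010883/13997487 - 2176)*(-1/97801) = -40359*(-30384520829/13997487)*(-1/97801) = (408762958712537/4665829)*(-1/97801) = -37160268973867/41483885639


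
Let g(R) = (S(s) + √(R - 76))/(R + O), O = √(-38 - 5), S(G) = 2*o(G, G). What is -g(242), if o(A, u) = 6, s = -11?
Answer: -2904/58607 - 242*√166/58607 + I*√7138/58607 + 12*I*√43/58607 ≈ -0.10275 + 0.0027842*I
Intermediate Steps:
S(G) = 12 (S(G) = 2*6 = 12)
O = I*√43 (O = √(-43) = I*√43 ≈ 6.5574*I)
g(R) = (12 + √(-76 + R))/(R + I*√43) (g(R) = (12 + √(R - 76))/(R + I*√43) = (12 + √(-76 + R))/(R + I*√43))
-g(242) = -(12 + √(-76 + 242))/(242 + I*√43) = -(12 + √166)/(242 + I*√43)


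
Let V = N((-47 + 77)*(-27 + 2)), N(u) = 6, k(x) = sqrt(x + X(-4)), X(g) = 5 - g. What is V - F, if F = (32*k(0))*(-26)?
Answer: 2502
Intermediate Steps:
k(x) = sqrt(9 + x) (k(x) = sqrt(x + (5 - 1*(-4))) = sqrt(x + (5 + 4)) = sqrt(x + 9) = sqrt(9 + x))
V = 6
F = -2496 (F = (32*sqrt(9 + 0))*(-26) = (32*sqrt(9))*(-26) = (32*3)*(-26) = 96*(-26) = -2496)
V - F = 6 - 1*(-2496) = 6 + 2496 = 2502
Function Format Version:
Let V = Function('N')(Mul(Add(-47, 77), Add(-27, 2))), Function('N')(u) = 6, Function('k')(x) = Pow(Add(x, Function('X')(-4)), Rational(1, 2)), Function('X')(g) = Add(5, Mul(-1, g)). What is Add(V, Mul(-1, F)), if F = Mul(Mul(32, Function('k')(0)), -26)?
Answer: 2502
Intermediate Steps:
Function('k')(x) = Pow(Add(9, x), Rational(1, 2)) (Function('k')(x) = Pow(Add(x, Add(5, Mul(-1, -4))), Rational(1, 2)) = Pow(Add(x, Add(5, 4)), Rational(1, 2)) = Pow(Add(x, 9), Rational(1, 2)) = Pow(Add(9, x), Rational(1, 2)))
V = 6
F = -2496 (F = Mul(Mul(32, Pow(Add(9, 0), Rational(1, 2))), -26) = Mul(Mul(32, Pow(9, Rational(1, 2))), -26) = Mul(Mul(32, 3), -26) = Mul(96, -26) = -2496)
Add(V, Mul(-1, F)) = Add(6, Mul(-1, -2496)) = Add(6, 2496) = 2502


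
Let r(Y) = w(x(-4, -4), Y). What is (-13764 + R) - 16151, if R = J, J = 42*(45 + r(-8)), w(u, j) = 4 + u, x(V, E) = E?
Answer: -28025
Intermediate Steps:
r(Y) = 0 (r(Y) = 4 - 4 = 0)
J = 1890 (J = 42*(45 + 0) = 42*45 = 1890)
R = 1890
(-13764 + R) - 16151 = (-13764 + 1890) - 16151 = -11874 - 16151 = -28025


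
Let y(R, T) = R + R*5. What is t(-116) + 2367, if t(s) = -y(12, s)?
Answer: 2295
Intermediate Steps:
y(R, T) = 6*R (y(R, T) = R + 5*R = 6*R)
t(s) = -72 (t(s) = -6*12 = -1*72 = -72)
t(-116) + 2367 = -72 + 2367 = 2295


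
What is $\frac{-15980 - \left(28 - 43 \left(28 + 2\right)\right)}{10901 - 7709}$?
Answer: $- \frac{2453}{532} \approx -4.6109$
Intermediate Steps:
$\frac{-15980 - \left(28 - 43 \left(28 + 2\right)\right)}{10901 - 7709} = \frac{-15980 + \left(43 \cdot 30 - 28\right)}{3192} = \left(-15980 + \left(1290 - 28\right)\right) \frac{1}{3192} = \left(-15980 + 1262\right) \frac{1}{3192} = \left(-14718\right) \frac{1}{3192} = - \frac{2453}{532}$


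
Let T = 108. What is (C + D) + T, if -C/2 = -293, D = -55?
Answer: 639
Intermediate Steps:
C = 586 (C = -2*(-293) = 586)
(C + D) + T = (586 - 55) + 108 = 531 + 108 = 639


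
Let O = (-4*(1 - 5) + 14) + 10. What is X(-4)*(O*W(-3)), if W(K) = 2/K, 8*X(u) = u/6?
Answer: 20/9 ≈ 2.2222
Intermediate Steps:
X(u) = u/48 (X(u) = (u/6)/8 = u/48)
O = 40 (O = (-4*(-4) + 14) + 10 = (16 + 14) + 10 = 30 + 10 = 40)
X(-4)*(O*W(-3)) = ((1/48)*(-4))*(40*(2/(-3))) = -10*2*(-⅓)/3 = -10*(-2)/(3*3) = -1/12*(-80/3) = 20/9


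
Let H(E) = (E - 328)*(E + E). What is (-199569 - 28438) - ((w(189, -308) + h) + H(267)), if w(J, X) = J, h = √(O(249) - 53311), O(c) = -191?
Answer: -195622 - I*√53502 ≈ -1.9562e+5 - 231.3*I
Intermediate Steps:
H(E) = 2*E*(-328 + E) (H(E) = (-328 + E)*(2*E) = 2*E*(-328 + E))
h = I*√53502 (h = √(-191 - 53311) = √(-53502) = I*√53502 ≈ 231.3*I)
(-199569 - 28438) - ((w(189, -308) + h) + H(267)) = (-199569 - 28438) - ((189 + I*√53502) + 2*267*(-328 + 267)) = -228007 - ((189 + I*√53502) + 2*267*(-61)) = -228007 - ((189 + I*√53502) - 32574) = -228007 - (-32385 + I*√53502) = -228007 + (32385 - I*√53502) = -195622 - I*√53502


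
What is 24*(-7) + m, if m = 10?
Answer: -158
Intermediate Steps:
24*(-7) + m = 24*(-7) + 10 = -168 + 10 = -158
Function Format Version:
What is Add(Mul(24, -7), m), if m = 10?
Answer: -158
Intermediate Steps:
Add(Mul(24, -7), m) = Add(Mul(24, -7), 10) = Add(-168, 10) = -158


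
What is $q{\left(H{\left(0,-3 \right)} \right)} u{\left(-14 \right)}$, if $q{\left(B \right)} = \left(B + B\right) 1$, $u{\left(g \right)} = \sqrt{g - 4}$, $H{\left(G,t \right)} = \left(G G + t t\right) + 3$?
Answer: $72 i \sqrt{2} \approx 101.82 i$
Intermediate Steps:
$H{\left(G,t \right)} = 3 + G^{2} + t^{2}$ ($H{\left(G,t \right)} = \left(G^{2} + t^{2}\right) + 3 = 3 + G^{2} + t^{2}$)
$u{\left(g \right)} = \sqrt{-4 + g}$
$q{\left(B \right)} = 2 B$ ($q{\left(B \right)} = 2 B 1 = 2 B$)
$q{\left(H{\left(0,-3 \right)} \right)} u{\left(-14 \right)} = 2 \left(3 + 0^{2} + \left(-3\right)^{2}\right) \sqrt{-4 - 14} = 2 \left(3 + 0 + 9\right) \sqrt{-18} = 2 \cdot 12 \cdot 3 i \sqrt{2} = 24 \cdot 3 i \sqrt{2} = 72 i \sqrt{2}$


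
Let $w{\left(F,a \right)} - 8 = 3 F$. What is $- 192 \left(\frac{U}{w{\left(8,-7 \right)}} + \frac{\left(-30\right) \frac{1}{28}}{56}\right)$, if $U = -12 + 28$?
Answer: $- \frac{4524}{49} \approx -92.327$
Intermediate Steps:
$w{\left(F,a \right)} = 8 + 3 F$
$U = 16$
$- 192 \left(\frac{U}{w{\left(8,-7 \right)}} + \frac{\left(-30\right) \frac{1}{28}}{56}\right) = - 192 \left(\frac{16}{8 + 3 \cdot 8} + \frac{\left(-30\right) \frac{1}{28}}{56}\right) = - 192 \left(\frac{16}{8 + 24} + \left(-30\right) \frac{1}{28} \cdot \frac{1}{56}\right) = - 192 \left(\frac{16}{32} - \frac{15}{784}\right) = - 192 \left(16 \cdot \frac{1}{32} - \frac{15}{784}\right) = - 192 \left(\frac{1}{2} - \frac{15}{784}\right) = \left(-192\right) \frac{377}{784} = - \frac{4524}{49}$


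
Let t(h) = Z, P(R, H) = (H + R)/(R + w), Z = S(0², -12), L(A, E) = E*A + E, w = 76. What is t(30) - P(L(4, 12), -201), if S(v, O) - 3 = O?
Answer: -1083/136 ≈ -7.9632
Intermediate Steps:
S(v, O) = 3 + O
L(A, E) = E + A*E (L(A, E) = A*E + E = E + A*E)
Z = -9 (Z = 3 - 12 = -9)
P(R, H) = (H + R)/(76 + R) (P(R, H) = (H + R)/(R + 76) = (H + R)/(76 + R))
t(h) = -9
t(30) - P(L(4, 12), -201) = -9 - (-201 + 12*(1 + 4))/(76 + 12*(1 + 4)) = -9 - (-201 + 12*5)/(76 + 12*5) = -9 - (-201 + 60)/(76 + 60) = -9 - (-141)/136 = -9 - 1*(-141/136) = -9 + 141/136 = -1083/136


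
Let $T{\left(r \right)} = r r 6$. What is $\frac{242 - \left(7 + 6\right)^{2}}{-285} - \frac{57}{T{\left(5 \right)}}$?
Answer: $- \frac{1813}{2850} \approx -0.63614$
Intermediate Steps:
$T{\left(r \right)} = 6 r^{2}$ ($T{\left(r \right)} = r^{2} \cdot 6 = 6 r^{2}$)
$\frac{242 - \left(7 + 6\right)^{2}}{-285} - \frac{57}{T{\left(5 \right)}} = \frac{242 - \left(7 + 6\right)^{2}}{-285} - \frac{57}{6 \cdot 5^{2}} = \left(242 - 13^{2}\right) \left(- \frac{1}{285}\right) - \frac{57}{6 \cdot 25} = \left(242 - 169\right) \left(- \frac{1}{285}\right) - \frac{57}{150} = \left(242 - 169\right) \left(- \frac{1}{285}\right) - \frac{19}{50} = 73 \left(- \frac{1}{285}\right) - \frac{19}{50} = - \frac{73}{285} - \frac{19}{50} = - \frac{1813}{2850}$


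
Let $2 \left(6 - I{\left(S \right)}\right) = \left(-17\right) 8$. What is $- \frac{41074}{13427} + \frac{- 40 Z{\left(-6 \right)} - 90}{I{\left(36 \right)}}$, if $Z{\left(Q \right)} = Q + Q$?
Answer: $\frac{1098527}{496799} \approx 2.2112$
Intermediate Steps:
$I{\left(S \right)} = 74$ ($I{\left(S \right)} = 6 - \frac{\left(-17\right) 8}{2} = 6 - -68 = 6 + 68 = 74$)
$Z{\left(Q \right)} = 2 Q$
$- \frac{41074}{13427} + \frac{- 40 Z{\left(-6 \right)} - 90}{I{\left(36 \right)}} = - \frac{41074}{13427} + \frac{- 40 \cdot 2 \left(-6\right) - 90}{74} = \left(-41074\right) \frac{1}{13427} + \left(\left(-40\right) \left(-12\right) - 90\right) \frac{1}{74} = - \frac{41074}{13427} + \left(480 - 90\right) \frac{1}{74} = - \frac{41074}{13427} + 390 \cdot \frac{1}{74} = - \frac{41074}{13427} + \frac{195}{37} = \frac{1098527}{496799}$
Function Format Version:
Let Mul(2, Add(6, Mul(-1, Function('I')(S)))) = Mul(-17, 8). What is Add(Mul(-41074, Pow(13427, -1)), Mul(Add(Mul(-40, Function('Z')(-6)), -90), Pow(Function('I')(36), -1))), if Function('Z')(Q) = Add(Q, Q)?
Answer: Rational(1098527, 496799) ≈ 2.2112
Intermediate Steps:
Function('I')(S) = 74 (Function('I')(S) = Add(6, Mul(Rational(-1, 2), Mul(-17, 8))) = Add(6, Mul(Rational(-1, 2), -136)) = Add(6, 68) = 74)
Function('Z')(Q) = Mul(2, Q)
Add(Mul(-41074, Pow(13427, -1)), Mul(Add(Mul(-40, Function('Z')(-6)), -90), Pow(Function('I')(36), -1))) = Add(Mul(-41074, Pow(13427, -1)), Mul(Add(Mul(-40, Mul(2, -6)), -90), Pow(74, -1))) = Add(Mul(-41074, Rational(1, 13427)), Mul(Add(Mul(-40, -12), -90), Rational(1, 74))) = Add(Rational(-41074, 13427), Mul(Add(480, -90), Rational(1, 74))) = Add(Rational(-41074, 13427), Mul(390, Rational(1, 74))) = Add(Rational(-41074, 13427), Rational(195, 37)) = Rational(1098527, 496799)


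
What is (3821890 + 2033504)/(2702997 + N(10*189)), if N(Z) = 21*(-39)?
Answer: 975899/450363 ≈ 2.1669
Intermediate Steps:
N(Z) = -819
(3821890 + 2033504)/(2702997 + N(10*189)) = (3821890 + 2033504)/(2702997 - 819) = 5855394/2702178 = 5855394*(1/2702178) = 975899/450363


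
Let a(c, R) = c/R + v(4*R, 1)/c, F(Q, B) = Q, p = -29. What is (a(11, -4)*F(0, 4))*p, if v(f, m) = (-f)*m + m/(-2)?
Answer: 0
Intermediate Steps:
v(f, m) = -m/2 - f*m (v(f, m) = -f*m + m*(-1/2) = -f*m - m/2 = -m/2 - f*m)
a(c, R) = c/R + (-1/2 - 4*R)/c (a(c, R) = c/R + (-1*1*(1/2 + 4*R))/c = c/R + (-1/2 - 4*R)/c)
(a(11, -4)*F(0, 4))*p = ((-1/2/11 + 11/(-4) - 4*(-4)/11)*0)*(-29) = ((-1/2*1/11 + 11*(-1/4) - 4*(-4)*1/11)*0)*(-29) = ((-1/22 - 11/4 + 16/11)*0)*(-29) = -59/44*0*(-29) = 0*(-29) = 0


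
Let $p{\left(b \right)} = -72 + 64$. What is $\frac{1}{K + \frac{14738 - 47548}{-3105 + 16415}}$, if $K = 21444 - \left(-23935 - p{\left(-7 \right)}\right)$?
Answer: $\frac{1331}{60385520} \approx 2.2042 \cdot 10^{-5}$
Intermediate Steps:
$p{\left(b \right)} = -8$
$K = 45371$ ($K = 21444 - \left(-23935 - -8\right) = 21444 - \left(-23935 + 8\right) = 21444 - -23927 = 21444 + 23927 = 45371$)
$\frac{1}{K + \frac{14738 - 47548}{-3105 + 16415}} = \frac{1}{45371 + \frac{14738 - 47548}{-3105 + 16415}} = \frac{1}{45371 - \frac{32810}{13310}} = \frac{1}{45371 - \frac{3281}{1331}} = \frac{1}{\frac{60385520}{1331}} = \frac{1331}{60385520}$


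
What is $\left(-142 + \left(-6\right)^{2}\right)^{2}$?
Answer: $11236$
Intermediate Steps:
$\left(-142 + \left(-6\right)^{2}\right)^{2} = \left(-142 + 36\right)^{2} = \left(-106\right)^{2} = 11236$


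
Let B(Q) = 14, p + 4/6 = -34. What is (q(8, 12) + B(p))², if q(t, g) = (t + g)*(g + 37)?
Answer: 988036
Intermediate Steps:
q(t, g) = (37 + g)*(g + t) (q(t, g) = (g + t)*(37 + g) = (37 + g)*(g + t))
p = -104/3 (p = -⅔ - 34 = -104/3 ≈ -34.667)
(q(8, 12) + B(p))² = ((12² + 37*12 + 37*8 + 12*8) + 14)² = ((144 + 444 + 296 + 96) + 14)² = (980 + 14)² = 994² = 988036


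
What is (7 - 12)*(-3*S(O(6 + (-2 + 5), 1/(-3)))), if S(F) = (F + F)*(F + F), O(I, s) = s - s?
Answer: 0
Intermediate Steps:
O(I, s) = 0
S(F) = 4*F² (S(F) = (2*F)*(2*F) = 4*F²)
(7 - 12)*(-3*S(O(6 + (-2 + 5), 1/(-3)))) = (7 - 12)*(-12*0²) = -(-15)*4*0 = -(-15)*0 = -5*0 = 0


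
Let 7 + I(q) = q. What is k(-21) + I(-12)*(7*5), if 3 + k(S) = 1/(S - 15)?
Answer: -24049/36 ≈ -668.03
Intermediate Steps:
k(S) = -3 + 1/(-15 + S) (k(S) = -3 + 1/(S - 15) = -3 + 1/(-15 + S))
I(q) = -7 + q
k(-21) + I(-12)*(7*5) = (46 - 3*(-21))/(-15 - 21) + (-7 - 12)*(7*5) = (46 + 63)/(-36) - 19*35 = -1/36*109 - 665 = -109/36 - 665 = -24049/36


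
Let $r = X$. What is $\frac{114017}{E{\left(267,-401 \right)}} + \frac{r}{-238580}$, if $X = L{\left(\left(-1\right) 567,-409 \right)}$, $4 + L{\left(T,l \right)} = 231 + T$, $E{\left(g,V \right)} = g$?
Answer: $\frac{1360113332}{3185043} \approx 427.03$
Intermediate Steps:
$L{\left(T,l \right)} = 227 + T$ ($L{\left(T,l \right)} = -4 + \left(231 + T\right) = 227 + T$)
$X = -340$ ($X = 227 - 567 = -340$)
$r = -340$
$\frac{114017}{E{\left(267,-401 \right)}} + \frac{r}{-238580} = \frac{114017}{267} - \frac{340}{-238580} = 114017 \cdot \frac{1}{267} - - \frac{17}{11929} = \frac{114017}{267} + \frac{17}{11929} = \frac{1360113332}{3185043}$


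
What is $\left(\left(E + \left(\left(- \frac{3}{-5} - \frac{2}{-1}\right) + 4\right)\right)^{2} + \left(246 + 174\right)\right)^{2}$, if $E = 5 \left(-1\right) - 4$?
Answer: $\frac{113294736}{625} \approx 1.8127 \cdot 10^{5}$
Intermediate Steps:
$E = -9$ ($E = -5 - 4 = -9$)
$\left(\left(E + \left(\left(- \frac{3}{-5} - \frac{2}{-1}\right) + 4\right)\right)^{2} + \left(246 + 174\right)\right)^{2} = \left(\left(-9 + \left(\left(- \frac{3}{-5} - \frac{2}{-1}\right) + 4\right)\right)^{2} + \left(246 + 174\right)\right)^{2} = \left(\left(-9 + \left(\left(\left(-3\right) \left(- \frac{1}{5}\right) - -2\right) + 4\right)\right)^{2} + 420\right)^{2} = \left(\left(-9 + \left(\left(\frac{3}{5} + 2\right) + 4\right)\right)^{2} + 420\right)^{2} = \left(\left(-9 + \left(\frac{13}{5} + 4\right)\right)^{2} + 420\right)^{2} = \left(\left(-9 + \frac{33}{5}\right)^{2} + 420\right)^{2} = \left(\left(- \frac{12}{5}\right)^{2} + 420\right)^{2} = \left(\frac{144}{25} + 420\right)^{2} = \left(\frac{10644}{25}\right)^{2} = \frac{113294736}{625}$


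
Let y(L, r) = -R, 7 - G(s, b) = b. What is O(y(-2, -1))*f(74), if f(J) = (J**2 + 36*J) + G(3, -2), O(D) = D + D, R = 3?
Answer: -48894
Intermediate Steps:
G(s, b) = 7 - b
y(L, r) = -3 (y(L, r) = -1*3 = -3)
O(D) = 2*D
f(J) = 9 + J**2 + 36*J (f(J) = (J**2 + 36*J) + (7 - 1*(-2)) = (J**2 + 36*J) + (7 + 2) = (J**2 + 36*J) + 9 = 9 + J**2 + 36*J)
O(y(-2, -1))*f(74) = (2*(-3))*(9 + 74**2 + 36*74) = -6*(9 + 5476 + 2664) = -6*8149 = -48894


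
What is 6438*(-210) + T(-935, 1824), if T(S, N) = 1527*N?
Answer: 1433268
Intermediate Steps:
6438*(-210) + T(-935, 1824) = 6438*(-210) + 1527*1824 = -1351980 + 2785248 = 1433268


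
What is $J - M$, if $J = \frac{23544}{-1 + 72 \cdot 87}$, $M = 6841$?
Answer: $- \frac{42821639}{6263} \approx -6837.2$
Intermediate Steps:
$J = \frac{23544}{6263}$ ($J = \frac{23544}{-1 + 6264} = \frac{23544}{6263} \approx 3.7592$)
$J - M = \frac{23544}{6263} - 6841 = - \frac{42821639}{6263}$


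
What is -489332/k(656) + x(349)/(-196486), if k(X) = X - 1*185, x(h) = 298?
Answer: -48073513855/46272453 ≈ -1038.9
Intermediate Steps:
k(X) = -185 + X (k(X) = X - 185 = -185 + X)
-489332/k(656) + x(349)/(-196486) = -489332/(-185 + 656) + 298/(-196486) = -489332/471 + 298*(-1/196486) = -489332*1/471 - 149/98243 = -489332/471 - 149/98243 = -48073513855/46272453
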